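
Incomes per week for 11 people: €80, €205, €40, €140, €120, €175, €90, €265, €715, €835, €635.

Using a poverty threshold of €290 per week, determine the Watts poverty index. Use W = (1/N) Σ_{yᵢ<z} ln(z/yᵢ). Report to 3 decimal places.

0.636

Poor units: €40, €80, €90, €120, €140, €175, €205, €265 (q = 8 of N = 11).
Log gaps: ln(290/40) = 1.9810; ln(290/80) = 1.2879; ln(290/90) = 1.1701; ln(290/120) = 0.8824; ln(290/140) = 0.7282; ln(290/175) = 0.5051; ln(290/205) = 0.3469; ln(290/265) = 0.0902.
W = 6.991672 / 11 = 0.636.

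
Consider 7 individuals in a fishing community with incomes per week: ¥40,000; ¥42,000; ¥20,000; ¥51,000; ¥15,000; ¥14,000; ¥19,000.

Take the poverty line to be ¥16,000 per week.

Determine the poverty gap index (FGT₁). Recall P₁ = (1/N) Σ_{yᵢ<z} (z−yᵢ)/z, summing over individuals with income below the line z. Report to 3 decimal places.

Poor units: ¥14,000, ¥15,000 (q = 2 of N = 7).
Shortfall ratios: (16000−14000)/16000 = 0.1250; (16000−15000)/16000 = 0.0625.
Sum of shortfalls = 0.187500; P₁ averages over all N: 0.187500 / 7 = 0.027.

0.027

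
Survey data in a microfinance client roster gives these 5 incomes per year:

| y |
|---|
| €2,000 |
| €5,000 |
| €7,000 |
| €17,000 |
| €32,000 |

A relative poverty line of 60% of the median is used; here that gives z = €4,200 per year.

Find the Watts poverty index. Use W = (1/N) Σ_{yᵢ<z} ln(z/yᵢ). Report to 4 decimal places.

0.1484

Below z: €2,000 (q = 1 of N = 5).
Log gaps: ln(4200/2000) = 0.7419.
W = 0.741937 / 5 = 0.1484.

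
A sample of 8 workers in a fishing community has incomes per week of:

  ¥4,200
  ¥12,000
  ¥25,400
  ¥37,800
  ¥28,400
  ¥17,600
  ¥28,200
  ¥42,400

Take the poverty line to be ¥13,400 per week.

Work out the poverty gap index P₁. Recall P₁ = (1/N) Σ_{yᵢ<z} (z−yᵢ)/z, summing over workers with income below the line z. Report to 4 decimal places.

Below z: ¥4,200, ¥12,000 (q = 2 of N = 8).
Gap ratios (z−y)/z: (13400−4200)/13400 = 0.6866; (13400−12000)/13400 = 0.1045.
Sum of shortfalls = 0.791045; P₁ averages over all N: 0.791045 / 8 = 0.0989.

0.0989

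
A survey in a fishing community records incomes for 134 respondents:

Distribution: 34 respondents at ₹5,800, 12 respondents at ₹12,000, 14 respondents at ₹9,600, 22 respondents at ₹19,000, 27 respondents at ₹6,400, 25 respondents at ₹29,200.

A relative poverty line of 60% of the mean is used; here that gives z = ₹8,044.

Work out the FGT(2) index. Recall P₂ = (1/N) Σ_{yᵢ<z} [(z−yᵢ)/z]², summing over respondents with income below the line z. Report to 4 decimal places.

0.0282

Below the line: 34×₹5,800, 27×₹6,400 (q = 61 of N = 134).
Relative gaps: (8044−5800)/8044 = 0.2790 (×34); (8044−6400)/8044 = 0.2044 (×27).
Squared: 0.0778 (×34); 0.0418 (×27).
Sum = 3.773720; P₂ = 3.773720 / 134 = 0.0282.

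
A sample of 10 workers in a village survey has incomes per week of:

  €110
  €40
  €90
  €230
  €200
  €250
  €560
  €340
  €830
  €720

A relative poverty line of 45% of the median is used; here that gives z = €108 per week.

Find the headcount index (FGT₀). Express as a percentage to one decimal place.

20.0%

2 of the 10 workers have income below €108.
H = 2/10 = 20.0%.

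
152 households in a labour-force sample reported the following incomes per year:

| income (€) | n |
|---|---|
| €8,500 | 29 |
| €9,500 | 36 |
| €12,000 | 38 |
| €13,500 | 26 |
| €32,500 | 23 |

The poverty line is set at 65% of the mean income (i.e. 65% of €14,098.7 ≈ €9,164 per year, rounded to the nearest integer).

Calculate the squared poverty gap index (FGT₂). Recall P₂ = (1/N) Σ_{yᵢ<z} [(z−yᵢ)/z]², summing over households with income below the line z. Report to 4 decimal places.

Incomes under z: 29×€8,500 (q = 29 of N = 152).
Shortfall ratios: (9164−8500)/9164 = 0.0725 (×29).
Squared: 0.0053 (×29).
Sum = 0.152252; P₂ = 0.152252 / 152 = 0.0010.

0.0010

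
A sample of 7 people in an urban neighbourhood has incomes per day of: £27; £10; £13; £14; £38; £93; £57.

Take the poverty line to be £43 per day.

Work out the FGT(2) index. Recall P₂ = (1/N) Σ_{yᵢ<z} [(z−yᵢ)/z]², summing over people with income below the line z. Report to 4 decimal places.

Poor units: £10, £13, £14, £27, £38 (q = 5 of N = 7).
Shortfall ratios: (43−10)/43 = 0.7674; (43−13)/43 = 0.6977; (43−14)/43 = 0.6744; (43−27)/43 = 0.3721; (43−38)/43 = 0.1163.
Squared: 0.5890; 0.4867; 0.4548; 0.1385; 0.0135.
Sum = 1.682531; P₂ = 1.682531 / 7 = 0.2404.

0.2404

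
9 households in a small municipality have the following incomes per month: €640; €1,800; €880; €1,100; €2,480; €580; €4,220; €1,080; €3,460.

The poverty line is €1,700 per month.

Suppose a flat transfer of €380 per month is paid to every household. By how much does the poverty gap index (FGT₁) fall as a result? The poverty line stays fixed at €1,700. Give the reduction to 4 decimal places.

0.1242

Before: below the line — €580, €640, €880, €1,080, €1,100; poverty gap index (FGT₁) = 0.275817.
After the €380 transfer: below the line — €960, €1,020, €1,260, €1,460, €1,480; poverty gap index (FGT₁) = 0.151634.
Reduction = 0.275817 − 0.151634 = 0.1242.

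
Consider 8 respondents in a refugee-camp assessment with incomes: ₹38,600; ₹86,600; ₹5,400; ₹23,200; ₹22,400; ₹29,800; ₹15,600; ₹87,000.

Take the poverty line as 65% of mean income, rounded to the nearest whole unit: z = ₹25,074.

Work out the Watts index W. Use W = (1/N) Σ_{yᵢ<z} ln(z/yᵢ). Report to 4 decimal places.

Below the line: ₹5,400, ₹15,600, ₹22,400, ₹23,200 (q = 4 of N = 8).
ln(z/y) terms: ln(25074/5400) = 1.5354; ln(25074/15600) = 0.4746; ln(25074/22400) = 0.1128; ln(25074/23200) = 0.0777.
W = 2.200443 / 8 = 0.2751.

0.2751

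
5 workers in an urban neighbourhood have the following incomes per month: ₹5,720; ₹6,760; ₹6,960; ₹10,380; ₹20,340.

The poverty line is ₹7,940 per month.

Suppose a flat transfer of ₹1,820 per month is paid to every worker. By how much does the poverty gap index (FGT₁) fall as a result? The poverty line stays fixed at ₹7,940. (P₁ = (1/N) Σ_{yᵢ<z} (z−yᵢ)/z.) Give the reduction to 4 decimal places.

0.1003

Before: below the line — ₹5,720, ₹6,760, ₹6,960; poverty gap index (FGT₁) = 0.110327.
After the ₹1,820 transfer: below the line — ₹7,540; poverty gap index (FGT₁) = 0.010076.
Reduction = 0.110327 − 0.010076 = 0.1003.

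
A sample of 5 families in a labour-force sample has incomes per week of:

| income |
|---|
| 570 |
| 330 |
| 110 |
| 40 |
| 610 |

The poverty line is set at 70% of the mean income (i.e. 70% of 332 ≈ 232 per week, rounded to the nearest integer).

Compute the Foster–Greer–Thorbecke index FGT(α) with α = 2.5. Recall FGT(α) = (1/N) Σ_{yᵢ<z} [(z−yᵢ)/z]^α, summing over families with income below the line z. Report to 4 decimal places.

0.1647

Poor units: 40, 110 (q = 2 of N = 5).
Relative gaps: (232−40)/232 = 0.8276; (232−110)/232 = 0.5259.
Raised to α = 2.5: 0.62306; 0.20053.
Sum = 0.823595; FGT(2.5) = 0.823595 / 5 = 0.1647.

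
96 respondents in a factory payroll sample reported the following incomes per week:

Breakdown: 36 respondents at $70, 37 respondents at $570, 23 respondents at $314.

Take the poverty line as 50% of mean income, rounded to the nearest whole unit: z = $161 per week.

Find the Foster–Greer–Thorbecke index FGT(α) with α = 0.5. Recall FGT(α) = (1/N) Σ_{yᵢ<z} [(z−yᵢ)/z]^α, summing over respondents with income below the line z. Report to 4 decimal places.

0.2819

Below z: 36×$70 (q = 36 of N = 96).
Normalized shortfalls: (161−70)/161 = 0.5652 (×36).
Raised to α = 0.5: 0.75181 (×36).
Sum = 27.065139; FGT(0.5) = 27.065139 / 96 = 0.2819.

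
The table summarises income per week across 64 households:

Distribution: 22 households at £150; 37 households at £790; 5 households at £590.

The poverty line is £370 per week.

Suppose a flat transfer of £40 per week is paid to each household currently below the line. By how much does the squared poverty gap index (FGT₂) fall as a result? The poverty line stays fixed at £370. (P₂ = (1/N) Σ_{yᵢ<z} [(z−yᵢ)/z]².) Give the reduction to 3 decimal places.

0.040

Before: below the line — 22×£150; squared poverty gap index (FGT₂) = 0.12153.
After the £40 transfer: below the line — 22×£190; squared poverty gap index (FGT₂) = 0.08136.
Reduction = 0.12153 − 0.08136 = 0.040.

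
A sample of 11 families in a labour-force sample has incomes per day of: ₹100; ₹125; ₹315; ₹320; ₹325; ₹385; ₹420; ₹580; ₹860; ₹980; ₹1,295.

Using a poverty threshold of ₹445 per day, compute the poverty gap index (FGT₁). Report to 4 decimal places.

0.2298

Poor units: ₹100, ₹125, ₹315, ₹320, ₹325, ₹385, ₹420 (q = 7 of N = 11).
Relative gaps: (445−100)/445 = 0.7753; (445−125)/445 = 0.7191; (445−315)/445 = 0.2921; (445−320)/445 = 0.2809; (445−325)/445 = 0.2697; (445−385)/445 = 0.1348; (445−420)/445 = 0.0562.
Sum of shortfalls = 2.528090; P₁ averages over all N: 2.528090 / 11 = 0.2298.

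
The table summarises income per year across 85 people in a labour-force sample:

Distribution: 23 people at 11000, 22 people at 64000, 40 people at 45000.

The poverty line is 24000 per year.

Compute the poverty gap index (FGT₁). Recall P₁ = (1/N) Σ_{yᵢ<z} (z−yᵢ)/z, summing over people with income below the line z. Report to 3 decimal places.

0.147

Below z: 23×11000 (q = 23 of N = 85).
Gap ratios (z−y)/z: (24000−11000)/24000 = 0.5417 (×23).
Σ = 12.458333. Dividing by the full population N = 85 gives P₁ = 0.147.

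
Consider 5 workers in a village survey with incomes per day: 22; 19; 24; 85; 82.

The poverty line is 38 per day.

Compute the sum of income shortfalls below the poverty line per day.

Poor units: 19, 22, 24 (q = 3 of N = 5).
Individual gaps: 38−19 = 19; 38−22 = 16; 38−24 = 14.
Aggregate gap = 49.

49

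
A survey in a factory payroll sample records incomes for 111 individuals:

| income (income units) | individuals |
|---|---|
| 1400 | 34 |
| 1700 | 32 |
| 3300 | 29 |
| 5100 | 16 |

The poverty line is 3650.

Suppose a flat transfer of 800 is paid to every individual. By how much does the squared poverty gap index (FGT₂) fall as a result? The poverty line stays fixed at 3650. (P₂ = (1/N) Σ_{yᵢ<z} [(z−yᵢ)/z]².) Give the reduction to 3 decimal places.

0.124

Before: below the line — 34×1400, 32×1700, 29×3300; squared poverty gap index (FGT₂) = 0.20108.
After the 800 transfer: below the line — 34×2200, 32×2500; squared poverty gap index (FGT₂) = 0.07696.
Reduction = 0.20108 − 0.07696 = 0.124.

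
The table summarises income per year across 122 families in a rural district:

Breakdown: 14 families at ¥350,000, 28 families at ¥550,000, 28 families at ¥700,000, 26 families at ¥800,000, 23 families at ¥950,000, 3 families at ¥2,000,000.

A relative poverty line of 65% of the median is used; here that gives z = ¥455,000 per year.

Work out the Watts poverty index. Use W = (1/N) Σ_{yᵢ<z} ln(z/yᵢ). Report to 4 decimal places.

Below the line: 14×¥350,000 (q = 14 of N = 122).
Log shortfalls: ln(455000/350000) = 0.2624 (×14).
W = 3.673100 / 122 = 0.0301.

0.0301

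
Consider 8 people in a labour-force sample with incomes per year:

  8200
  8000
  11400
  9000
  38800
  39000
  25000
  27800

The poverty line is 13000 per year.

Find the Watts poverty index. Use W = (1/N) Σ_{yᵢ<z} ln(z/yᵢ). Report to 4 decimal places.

0.1807

Below z: 8000, 8200, 9000, 11400 (q = 4 of N = 8).
Log shortfalls: ln(13000/8000) = 0.4855; ln(13000/8200) = 0.4608; ln(13000/9000) = 0.3677; ln(13000/11400) = 0.1313.
W = 1.445384 / 8 = 0.1807.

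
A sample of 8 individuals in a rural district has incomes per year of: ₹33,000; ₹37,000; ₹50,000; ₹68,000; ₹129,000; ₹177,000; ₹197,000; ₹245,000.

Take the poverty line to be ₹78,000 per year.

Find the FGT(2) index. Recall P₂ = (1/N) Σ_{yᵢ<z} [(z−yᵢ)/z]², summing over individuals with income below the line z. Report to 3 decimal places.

Incomes under z: ₹33,000, ₹37,000, ₹50,000, ₹68,000 (q = 4 of N = 8).
Gap ratios (z−y)/z: (78000−33000)/78000 = 0.5769; (78000−37000)/78000 = 0.5256; (78000−50000)/78000 = 0.3590; (78000−68000)/78000 = 0.1282.
Squared: 0.3328; 0.2763; 0.1289; 0.0164.
Sum = 0.754438; P₂ = 0.754438 / 8 = 0.094.

0.094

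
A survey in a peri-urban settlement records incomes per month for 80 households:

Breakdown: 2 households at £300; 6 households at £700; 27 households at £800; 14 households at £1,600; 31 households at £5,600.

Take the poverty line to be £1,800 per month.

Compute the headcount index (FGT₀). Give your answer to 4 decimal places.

49 of the 80 households have income below £1,800.
H = 49/80 = 0.6125.

0.6125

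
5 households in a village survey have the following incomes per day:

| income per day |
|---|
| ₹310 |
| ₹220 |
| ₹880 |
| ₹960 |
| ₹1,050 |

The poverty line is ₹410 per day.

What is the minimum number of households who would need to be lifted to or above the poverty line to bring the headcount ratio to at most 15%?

2

Currently q = 2 of N = 5 are below the line (H = 0.400).
A headcount ratio of at most 15% allows at most ⌊0.15 × 5⌋ = 0 poor households.
So at least 2 − 0 = 2 must be lifted.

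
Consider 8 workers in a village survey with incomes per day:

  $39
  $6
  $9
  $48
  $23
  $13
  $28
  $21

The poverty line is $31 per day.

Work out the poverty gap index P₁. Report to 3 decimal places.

0.347

Incomes under z: $6, $9, $13, $21, $23, $28 (q = 6 of N = 8).
Shortfall ratios: (31−6)/31 = 0.8065; (31−9)/31 = 0.7097; (31−13)/31 = 0.5806; (31−21)/31 = 0.3226; (31−23)/31 = 0.2581; (31−28)/31 = 0.0968.
Σ = 2.774194. Dividing by the full population N = 8 gives P₁ = 0.347.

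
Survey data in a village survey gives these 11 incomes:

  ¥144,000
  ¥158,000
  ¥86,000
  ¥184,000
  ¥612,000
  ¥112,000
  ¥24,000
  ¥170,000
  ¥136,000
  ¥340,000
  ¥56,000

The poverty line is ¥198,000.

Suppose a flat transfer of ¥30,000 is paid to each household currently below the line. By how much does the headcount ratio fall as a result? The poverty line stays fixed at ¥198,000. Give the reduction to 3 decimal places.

0.182

Before: below the line — ¥24,000, ¥56,000, ¥86,000, ¥112,000, ¥136,000, ¥144,000, ¥158,000, ¥170,000, ¥184,000; headcount ratio = 0.81818.
After the ¥30,000 transfer: below the line — ¥54,000, ¥86,000, ¥116,000, ¥142,000, ¥166,000, ¥174,000, ¥188,000; headcount ratio = 0.63636.
Reduction = 0.81818 − 0.63636 = 0.182.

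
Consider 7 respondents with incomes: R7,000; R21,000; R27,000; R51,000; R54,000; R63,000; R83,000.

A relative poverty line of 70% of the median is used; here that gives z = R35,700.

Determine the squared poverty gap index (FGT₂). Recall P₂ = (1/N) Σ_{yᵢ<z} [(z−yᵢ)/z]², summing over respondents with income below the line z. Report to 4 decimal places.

0.1250

Below the line: R7,000, R21,000, R27,000 (q = 3 of N = 7).
Shortfall ratios: (35700−7000)/35700 = 0.8039; (35700−21000)/35700 = 0.4118; (35700−27000)/35700 = 0.2437.
Squared: 0.6463; 0.1696; 0.0594.
Sum = 0.875229; P₂ = 0.875229 / 7 = 0.1250.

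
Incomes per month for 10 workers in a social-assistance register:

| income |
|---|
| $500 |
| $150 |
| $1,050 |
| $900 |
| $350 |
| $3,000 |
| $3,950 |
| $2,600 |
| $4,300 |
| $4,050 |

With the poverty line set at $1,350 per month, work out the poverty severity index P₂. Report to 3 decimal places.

0.190

Incomes under z: $150, $350, $500, $900, $1,050 (q = 5 of N = 10).
Shortfall ratios: (1350−150)/1350 = 0.8889; (1350−350)/1350 = 0.7407; (1350−500)/1350 = 0.6296; (1350−900)/1350 = 0.3333; (1350−1050)/1350 = 0.2222.
Squared: 0.7901; 0.5487; 0.3964; 0.1111; 0.0494.
Sum = 1.895748; P₂ = 1.895748 / 10 = 0.190.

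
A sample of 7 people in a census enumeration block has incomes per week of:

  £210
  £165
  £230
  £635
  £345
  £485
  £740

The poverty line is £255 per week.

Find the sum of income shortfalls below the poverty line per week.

Incomes under z: £165, £210, £230 (q = 3 of N = 7).
Individual gaps: 255−165 = 90; 255−210 = 45; 255−230 = 25.
Aggregate gap = £160.

£160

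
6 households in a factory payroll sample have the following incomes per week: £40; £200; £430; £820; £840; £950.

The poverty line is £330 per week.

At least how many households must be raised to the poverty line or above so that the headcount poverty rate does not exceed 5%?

Currently q = 2 of N = 6 are below the line (H = 0.333).
A headcount ratio of at most 5% allows at most ⌊0.05 × 6⌋ = 0 poor households.
So at least 2 − 0 = 2 must be lifted.

2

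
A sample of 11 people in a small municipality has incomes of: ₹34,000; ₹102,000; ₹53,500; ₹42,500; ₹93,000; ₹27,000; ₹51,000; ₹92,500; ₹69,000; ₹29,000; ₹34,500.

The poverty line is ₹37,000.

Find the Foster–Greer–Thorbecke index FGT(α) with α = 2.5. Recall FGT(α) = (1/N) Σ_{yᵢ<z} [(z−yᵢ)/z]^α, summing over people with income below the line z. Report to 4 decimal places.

0.0057

Below the line: ₹27,000, ₹29,000, ₹34,000, ₹34,500 (q = 4 of N = 11).
Normalized shortfalls: (37000−27000)/37000 = 0.2703; (37000−29000)/37000 = 0.2162; (37000−34000)/37000 = 0.0811; (37000−34500)/37000 = 0.0676.
Raised to α = 2.5: 0.03797; 0.02174; 0.00187; 0.00119.
Sum = 0.062772; FGT(2.5) = 0.062772 / 11 = 0.0057.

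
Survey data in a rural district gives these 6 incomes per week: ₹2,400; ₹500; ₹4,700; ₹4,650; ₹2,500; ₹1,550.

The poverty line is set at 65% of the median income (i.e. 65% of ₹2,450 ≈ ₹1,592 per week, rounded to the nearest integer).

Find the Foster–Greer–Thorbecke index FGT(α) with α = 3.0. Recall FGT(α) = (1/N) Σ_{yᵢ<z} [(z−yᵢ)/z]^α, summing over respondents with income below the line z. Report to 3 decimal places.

0.054

Incomes under z: ₹500, ₹1,550 (q = 2 of N = 6).
Shortfall ratios: (1592−500)/1592 = 0.6859; (1592−1550)/1592 = 0.0264.
Raised to α = 3.0: 0.32273; 0.00002.
Sum = 0.322748; FGT(3.0) = 0.322748 / 6 = 0.054.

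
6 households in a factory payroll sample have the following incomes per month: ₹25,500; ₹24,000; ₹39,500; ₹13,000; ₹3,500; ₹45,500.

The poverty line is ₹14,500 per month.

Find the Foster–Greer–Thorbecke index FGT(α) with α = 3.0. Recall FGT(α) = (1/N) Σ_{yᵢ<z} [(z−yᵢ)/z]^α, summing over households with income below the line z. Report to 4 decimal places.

0.0729

Poor units: ₹3,500, ₹13,000 (q = 2 of N = 6).
Normalized shortfalls: (14500−3500)/14500 = 0.7586; (14500−13000)/14500 = 0.1034.
Raised to α = 3.0: 0.43659; 0.00111.
Sum = 0.437697; FGT(3.0) = 0.437697 / 6 = 0.0729.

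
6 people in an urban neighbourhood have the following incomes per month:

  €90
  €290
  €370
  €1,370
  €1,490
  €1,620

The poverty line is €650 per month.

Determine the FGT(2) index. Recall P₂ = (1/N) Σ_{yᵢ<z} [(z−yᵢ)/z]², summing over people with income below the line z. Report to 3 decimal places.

Below the line: €90, €290, €370 (q = 3 of N = 6).
Shortfall ratios: (650−90)/650 = 0.8615; (650−290)/650 = 0.5538; (650−370)/650 = 0.4308.
Squared: 0.7422; 0.3067; 0.1856.
Sum = 1.234556; P₂ = 1.234556 / 6 = 0.206.

0.206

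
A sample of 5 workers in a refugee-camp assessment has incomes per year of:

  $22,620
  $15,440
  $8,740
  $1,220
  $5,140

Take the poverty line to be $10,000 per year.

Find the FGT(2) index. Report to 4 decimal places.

0.2046

Poor units: $1,220, $5,140, $8,740 (q = 3 of N = 5).
Shortfall ratios: (10000−1220)/10000 = 0.8780; (10000−5140)/10000 = 0.4860; (10000−8740)/10000 = 0.1260.
Squared: 0.7709; 0.2362; 0.0159.
Sum = 1.022956; P₂ = 1.022956 / 5 = 0.2046.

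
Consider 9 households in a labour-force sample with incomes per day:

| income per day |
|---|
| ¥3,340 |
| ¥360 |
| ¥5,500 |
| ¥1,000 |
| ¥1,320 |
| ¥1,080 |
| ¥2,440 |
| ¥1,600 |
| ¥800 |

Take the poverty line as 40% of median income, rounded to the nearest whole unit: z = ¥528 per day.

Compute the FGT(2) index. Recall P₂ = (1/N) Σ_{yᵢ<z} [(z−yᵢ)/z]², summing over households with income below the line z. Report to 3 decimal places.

Poor units: ¥360 (q = 1 of N = 9).
Relative gaps: (528−360)/528 = 0.3182.
Squared: 0.1012.
Sum = 0.101240; P₂ = 0.101240 / 9 = 0.011.

0.011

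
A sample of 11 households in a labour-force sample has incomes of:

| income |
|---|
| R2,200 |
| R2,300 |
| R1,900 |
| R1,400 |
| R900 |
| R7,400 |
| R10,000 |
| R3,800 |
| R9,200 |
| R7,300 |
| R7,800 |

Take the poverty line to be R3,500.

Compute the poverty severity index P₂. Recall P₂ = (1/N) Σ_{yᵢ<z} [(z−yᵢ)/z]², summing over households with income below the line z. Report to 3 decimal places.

0.125

Incomes under z: R900, R1,400, R1,900, R2,200, R2,300 (q = 5 of N = 11).
Normalized shortfalls: (3500−900)/3500 = 0.7429; (3500−1400)/3500 = 0.6000; (3500−1900)/3500 = 0.4571; (3500−2200)/3500 = 0.3714; (3500−2300)/3500 = 0.3429.
Squared: 0.5518; 0.3600; 0.2090; 0.1380; 0.1176.
Sum = 1.376327; P₂ = 1.376327 / 11 = 0.125.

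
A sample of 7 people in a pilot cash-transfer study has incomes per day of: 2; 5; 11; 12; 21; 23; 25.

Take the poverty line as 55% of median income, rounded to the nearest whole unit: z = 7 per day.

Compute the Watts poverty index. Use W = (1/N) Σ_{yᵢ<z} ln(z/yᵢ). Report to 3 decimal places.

Below the line: 2, 5 (q = 2 of N = 7).
Log shortfalls: ln(7/2) = 1.2528; ln(7/5) = 0.3365.
W = 1.589235 / 7 = 0.227.

0.227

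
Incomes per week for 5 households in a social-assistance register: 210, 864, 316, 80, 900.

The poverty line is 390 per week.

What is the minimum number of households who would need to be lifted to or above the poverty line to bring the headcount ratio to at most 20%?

2

Currently q = 3 of N = 5 are below the line (H = 0.600).
A headcount ratio of at most 20% allows at most ⌊0.20 × 5⌋ = 1 poor households.
So at least 3 − 1 = 2 must be lifted.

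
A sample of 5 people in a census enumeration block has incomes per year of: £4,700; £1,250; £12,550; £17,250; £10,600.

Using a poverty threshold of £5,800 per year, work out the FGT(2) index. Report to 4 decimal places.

Below z: £1,250, £4,700 (q = 2 of N = 5).
Normalized shortfalls: (5800−1250)/5800 = 0.7845; (5800−4700)/5800 = 0.1897.
Squared: 0.6154; 0.0360.
Sum = 0.651382; P₂ = 0.651382 / 5 = 0.1303.

0.1303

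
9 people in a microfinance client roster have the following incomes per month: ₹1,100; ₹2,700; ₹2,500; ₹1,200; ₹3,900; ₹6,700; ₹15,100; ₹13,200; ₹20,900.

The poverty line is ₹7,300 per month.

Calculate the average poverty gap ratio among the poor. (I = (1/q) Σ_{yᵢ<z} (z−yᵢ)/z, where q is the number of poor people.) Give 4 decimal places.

0.5868

Incomes under z: ₹1,100, ₹1,200, ₹2,500, ₹2,700, ₹3,900, ₹6,700 (q = 6 of N = 9).
Shortfall ratios (z−y)/z: 0.8493, 0.8356, 0.6575, 0.6301, 0.4658, 0.0822; sum = 3.520548.
The income-gap ratio divides by q (the poor only): 3.520548 / 6 = 0.5868.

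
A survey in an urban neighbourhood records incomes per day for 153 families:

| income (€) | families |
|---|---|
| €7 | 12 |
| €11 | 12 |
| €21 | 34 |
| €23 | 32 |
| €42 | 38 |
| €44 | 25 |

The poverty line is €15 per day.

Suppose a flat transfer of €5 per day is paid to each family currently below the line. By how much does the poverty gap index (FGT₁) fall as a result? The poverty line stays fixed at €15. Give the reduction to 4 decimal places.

Before: below the line — 12×€7, 12×€11; poverty gap index (FGT₁) = 0.062745.
After the €5 transfer: below the line — 12×€12; poverty gap index (FGT₁) = 0.015686.
Reduction = 0.062745 − 0.015686 = 0.0471.

0.0471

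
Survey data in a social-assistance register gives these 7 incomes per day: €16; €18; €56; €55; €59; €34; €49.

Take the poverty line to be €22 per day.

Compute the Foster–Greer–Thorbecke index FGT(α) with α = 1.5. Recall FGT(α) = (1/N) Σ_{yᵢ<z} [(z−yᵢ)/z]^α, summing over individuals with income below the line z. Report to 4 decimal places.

Incomes under z: €16, €18 (q = 2 of N = 7).
Shortfall ratios: (22−16)/22 = 0.2727; (22−18)/22 = 0.1818.
Raised to α = 1.5: 0.14243; 0.07753.
Sum = 0.219955; FGT(1.5) = 0.219955 / 7 = 0.0314.

0.0314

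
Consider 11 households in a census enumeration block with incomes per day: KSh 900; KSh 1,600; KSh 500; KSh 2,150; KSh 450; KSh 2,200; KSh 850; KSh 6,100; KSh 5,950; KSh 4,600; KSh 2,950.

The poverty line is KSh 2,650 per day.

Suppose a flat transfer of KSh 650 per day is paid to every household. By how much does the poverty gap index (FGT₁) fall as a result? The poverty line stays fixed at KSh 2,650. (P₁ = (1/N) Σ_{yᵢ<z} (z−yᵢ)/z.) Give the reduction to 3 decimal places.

Before: below the line — KSh 450, KSh 500, KSh 850, KSh 900, KSh 1,600, KSh 2,150, KSh 2,200; poverty gap index (FGT₁) = 0.33962.
After the KSh 650 transfer: below the line — KSh 1,100, KSh 1,150, KSh 1,500, KSh 1,550, KSh 2,250; poverty gap index (FGT₁) = 0.19554.
Reduction = 0.33962 − 0.19554 = 0.144.

0.144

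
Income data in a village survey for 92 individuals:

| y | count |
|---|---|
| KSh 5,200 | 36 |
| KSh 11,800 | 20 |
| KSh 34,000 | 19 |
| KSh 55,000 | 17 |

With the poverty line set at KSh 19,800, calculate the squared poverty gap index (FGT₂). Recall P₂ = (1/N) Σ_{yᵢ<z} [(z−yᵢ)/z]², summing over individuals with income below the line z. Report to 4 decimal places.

0.2482

Incomes under z: 36×KSh 5,200, 20×KSh 11,800 (q = 56 of N = 92).
Shortfall ratios: (19800−5200)/19800 = 0.7374 (×36); (19800−11800)/19800 = 0.4040 (×20).
Squared: 0.5437 (×36); 0.1632 (×20).
Sum = 22.838894; P₂ = 22.838894 / 92 = 0.2482.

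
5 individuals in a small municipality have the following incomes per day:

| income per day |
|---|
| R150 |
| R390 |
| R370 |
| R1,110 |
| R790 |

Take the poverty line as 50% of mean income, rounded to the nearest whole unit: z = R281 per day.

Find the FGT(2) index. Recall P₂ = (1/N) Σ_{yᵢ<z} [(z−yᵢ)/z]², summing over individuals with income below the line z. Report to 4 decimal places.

Poor units: R150 (q = 1 of N = 5).
Gap ratios (z−y)/z: (281−150)/281 = 0.4662.
Squared: 0.2173.
Sum = 0.217335; P₂ = 0.217335 / 5 = 0.0435.

0.0435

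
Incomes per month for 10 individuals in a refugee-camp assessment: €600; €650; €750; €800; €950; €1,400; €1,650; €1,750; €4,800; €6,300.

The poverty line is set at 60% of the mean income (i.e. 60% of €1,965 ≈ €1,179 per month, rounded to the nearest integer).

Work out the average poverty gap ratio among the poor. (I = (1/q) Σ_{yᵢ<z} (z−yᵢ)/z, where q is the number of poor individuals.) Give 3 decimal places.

0.364

Incomes under z: €600, €650, €750, €800, €950 (q = 5 of N = 10).
Relative gaps: 0.4911, 0.4487, 0.3639, 0.3215, 0.1942; sum = 1.819338.
I averages over the q = 5 poor units only: 1.819338 / 5 = 0.364.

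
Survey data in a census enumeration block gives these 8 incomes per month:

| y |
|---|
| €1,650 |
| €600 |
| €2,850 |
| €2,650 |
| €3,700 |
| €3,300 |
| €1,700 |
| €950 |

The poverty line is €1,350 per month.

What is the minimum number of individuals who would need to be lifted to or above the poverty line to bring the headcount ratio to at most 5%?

Currently q = 2 of N = 8 are below the line (H = 0.250).
A headcount ratio of at most 5% allows at most ⌊0.05 × 8⌋ = 0 poor individuals.
So at least 2 − 0 = 2 must be lifted.

2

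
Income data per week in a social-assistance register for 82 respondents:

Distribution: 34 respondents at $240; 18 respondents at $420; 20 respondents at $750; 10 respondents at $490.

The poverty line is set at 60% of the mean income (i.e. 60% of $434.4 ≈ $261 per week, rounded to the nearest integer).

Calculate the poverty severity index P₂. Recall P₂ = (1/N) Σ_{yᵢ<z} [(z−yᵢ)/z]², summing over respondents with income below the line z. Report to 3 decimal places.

0.003

Below z: 34×$240 (q = 34 of N = 82).
Shortfall ratios: (261−240)/261 = 0.0805 (×34).
Squared: 0.0065 (×34).
Sum = 0.220108; P₂ = 0.220108 / 82 = 0.003.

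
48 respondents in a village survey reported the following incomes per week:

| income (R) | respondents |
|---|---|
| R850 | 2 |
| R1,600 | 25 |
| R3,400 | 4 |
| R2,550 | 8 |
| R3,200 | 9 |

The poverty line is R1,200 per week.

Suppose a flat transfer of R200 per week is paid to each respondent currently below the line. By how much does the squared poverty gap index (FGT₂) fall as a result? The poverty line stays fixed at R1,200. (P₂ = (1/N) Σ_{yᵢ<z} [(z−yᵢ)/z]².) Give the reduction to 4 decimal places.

0.0029

Before: below the line — 2×R850; squared poverty gap index (FGT₂) = 0.003545.
After the R200 transfer: below the line — 2×R1,050; squared poverty gap index (FGT₂) = 0.000651.
Reduction = 0.003545 − 0.000651 = 0.0029.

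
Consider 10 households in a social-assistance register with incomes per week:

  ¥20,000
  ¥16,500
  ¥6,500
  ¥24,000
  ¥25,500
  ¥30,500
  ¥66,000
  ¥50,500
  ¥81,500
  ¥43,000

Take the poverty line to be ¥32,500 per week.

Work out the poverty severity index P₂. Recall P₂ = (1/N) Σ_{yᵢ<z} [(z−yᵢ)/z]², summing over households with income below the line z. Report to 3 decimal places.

Incomes under z: ¥6,500, ¥16,500, ¥20,000, ¥24,000, ¥25,500, ¥30,500 (q = 6 of N = 10).
Relative gaps: (32500−6500)/32500 = 0.8000; (32500−16500)/32500 = 0.4923; (32500−20000)/32500 = 0.3846; (32500−24000)/32500 = 0.2615; (32500−25500)/32500 = 0.2154; (32500−30500)/32500 = 0.0615.
Squared: 0.6400; 0.2424; 0.1479; 0.0684; 0.0464; 0.0038.
Sum = 1.148876; P₂ = 1.148876 / 10 = 0.115.

0.115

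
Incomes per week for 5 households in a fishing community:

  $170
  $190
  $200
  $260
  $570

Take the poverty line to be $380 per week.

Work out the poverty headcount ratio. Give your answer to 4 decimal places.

0.8000

4 of the 5 households have income below $380.
H = 4/5 = 0.8000.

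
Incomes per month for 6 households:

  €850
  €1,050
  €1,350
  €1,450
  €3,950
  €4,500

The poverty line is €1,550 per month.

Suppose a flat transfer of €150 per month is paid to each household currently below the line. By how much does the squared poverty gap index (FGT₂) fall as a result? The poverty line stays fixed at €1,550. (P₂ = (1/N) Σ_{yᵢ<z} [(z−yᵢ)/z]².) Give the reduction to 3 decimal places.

0.025

Before: below the line — €850, €1,050, €1,350, €1,450; squared poverty gap index (FGT₂) = 0.05480.
After the €150 transfer: below the line — €1,000, €1,200, €1,500; squared poverty gap index (FGT₂) = 0.02966.
Reduction = 0.05480 − 0.02966 = 0.025.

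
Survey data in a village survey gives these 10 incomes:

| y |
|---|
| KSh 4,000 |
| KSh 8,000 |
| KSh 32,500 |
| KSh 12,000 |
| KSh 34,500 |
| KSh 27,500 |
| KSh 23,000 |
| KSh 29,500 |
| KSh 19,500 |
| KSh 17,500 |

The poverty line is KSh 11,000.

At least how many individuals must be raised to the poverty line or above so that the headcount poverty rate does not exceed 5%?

2 of the 10 individuals are poor, so H = 2/10 = 0.200.
A headcount ratio of at most 5% allows at most ⌊0.05 × 10⌋ = 0 poor individuals.
So at least 2 − 0 = 2 must be lifted.

2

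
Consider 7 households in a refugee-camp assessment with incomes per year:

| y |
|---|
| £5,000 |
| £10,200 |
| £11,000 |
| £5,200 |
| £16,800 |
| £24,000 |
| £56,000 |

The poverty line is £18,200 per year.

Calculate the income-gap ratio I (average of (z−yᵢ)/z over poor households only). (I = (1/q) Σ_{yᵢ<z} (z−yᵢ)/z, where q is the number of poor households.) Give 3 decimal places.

Poor units: £5,000, £5,200, £10,200, £11,000, £16,800 (q = 5 of N = 7).
Shortfall ratios (z−y)/z: 0.7253, 0.7143, 0.4396, 0.3956, 0.0769; sum = 2.351648.
I averages over the q = 5 poor units only: 2.351648 / 5 = 0.470.

0.470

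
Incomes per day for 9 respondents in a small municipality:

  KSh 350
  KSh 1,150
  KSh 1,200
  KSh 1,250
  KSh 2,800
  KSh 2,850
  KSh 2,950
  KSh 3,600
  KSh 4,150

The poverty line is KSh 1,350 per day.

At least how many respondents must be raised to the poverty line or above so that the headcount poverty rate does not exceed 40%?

1

4 of the 9 respondents are poor, so H = 4/9 = 0.444.
A headcount ratio of at most 40% allows at most ⌊0.40 × 9⌋ = 3 poor respondents.
So at least 4 − 3 = 1 must be lifted.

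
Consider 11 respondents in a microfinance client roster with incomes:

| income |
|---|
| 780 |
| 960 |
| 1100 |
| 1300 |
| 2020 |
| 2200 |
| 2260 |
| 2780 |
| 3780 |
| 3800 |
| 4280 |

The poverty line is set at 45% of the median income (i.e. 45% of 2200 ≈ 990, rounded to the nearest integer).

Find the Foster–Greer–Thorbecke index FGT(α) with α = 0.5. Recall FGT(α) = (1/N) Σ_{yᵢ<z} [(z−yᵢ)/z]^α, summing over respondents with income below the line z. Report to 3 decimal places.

Poor units: 780, 960 (q = 2 of N = 11).
Shortfall ratios: (990−780)/990 = 0.2121; (990−960)/990 = 0.0303.
Raised to α = 0.5: 0.46057; 0.17408.
Sum = 0.634644; FGT(0.5) = 0.634644 / 11 = 0.058.

0.058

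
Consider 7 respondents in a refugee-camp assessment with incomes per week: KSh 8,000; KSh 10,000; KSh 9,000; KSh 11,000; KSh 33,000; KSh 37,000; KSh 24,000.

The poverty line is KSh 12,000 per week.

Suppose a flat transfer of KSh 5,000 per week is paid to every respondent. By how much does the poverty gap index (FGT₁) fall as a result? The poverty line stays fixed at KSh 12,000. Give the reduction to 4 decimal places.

0.1190

Before: below the line — KSh 8,000, KSh 9,000, KSh 10,000, KSh 11,000; poverty gap index (FGT₁) = 0.119048.
After the KSh 5,000 transfer: below the line — none; poverty gap index (FGT₁) = 0.000000.
Reduction = 0.119048 − 0.000000 = 0.1190.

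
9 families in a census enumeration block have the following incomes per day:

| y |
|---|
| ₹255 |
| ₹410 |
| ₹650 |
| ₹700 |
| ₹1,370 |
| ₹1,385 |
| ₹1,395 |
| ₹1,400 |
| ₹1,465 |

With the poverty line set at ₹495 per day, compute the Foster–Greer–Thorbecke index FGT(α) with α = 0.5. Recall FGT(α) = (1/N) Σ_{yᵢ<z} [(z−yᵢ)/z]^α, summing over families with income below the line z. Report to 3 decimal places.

Incomes under z: ₹255, ₹410 (q = 2 of N = 9).
Gap ratios (z−y)/z: (495−255)/495 = 0.4848; (495−410)/495 = 0.1717.
Raised to α = 0.5: 0.69631; 0.41439.
Sum = 1.110698; FGT(0.5) = 1.110698 / 9 = 0.123.

0.123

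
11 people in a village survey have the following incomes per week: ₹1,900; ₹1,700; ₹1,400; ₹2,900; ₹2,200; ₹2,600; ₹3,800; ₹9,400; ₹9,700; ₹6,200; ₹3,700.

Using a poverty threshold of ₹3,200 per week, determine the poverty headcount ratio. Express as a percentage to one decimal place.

6 of the 11 people have income below ₹3,200.
H = 6/11 = 54.5%.

54.5%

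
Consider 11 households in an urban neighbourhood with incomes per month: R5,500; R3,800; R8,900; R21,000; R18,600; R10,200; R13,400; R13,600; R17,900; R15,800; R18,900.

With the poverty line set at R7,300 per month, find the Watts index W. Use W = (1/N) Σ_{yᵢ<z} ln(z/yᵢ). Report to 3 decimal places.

Below z: R3,800, R5,500 (q = 2 of N = 11).
ln(z/y) terms: ln(7300/3800) = 0.6529; ln(7300/5500) = 0.2831.
W = 0.936000 / 11 = 0.085.

0.085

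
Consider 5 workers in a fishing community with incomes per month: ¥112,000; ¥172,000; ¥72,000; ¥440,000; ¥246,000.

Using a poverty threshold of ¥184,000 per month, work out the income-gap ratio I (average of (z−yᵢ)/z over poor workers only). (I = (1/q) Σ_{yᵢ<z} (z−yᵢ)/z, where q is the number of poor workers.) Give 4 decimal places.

0.3551

Below the line: ¥72,000, ¥112,000, ¥172,000 (q = 3 of N = 5).
Shortfall ratios (z−y)/z: 0.6087, 0.3913, 0.0652; sum = 1.065217.
I averages over the q = 3 poor units only: 1.065217 / 3 = 0.3551.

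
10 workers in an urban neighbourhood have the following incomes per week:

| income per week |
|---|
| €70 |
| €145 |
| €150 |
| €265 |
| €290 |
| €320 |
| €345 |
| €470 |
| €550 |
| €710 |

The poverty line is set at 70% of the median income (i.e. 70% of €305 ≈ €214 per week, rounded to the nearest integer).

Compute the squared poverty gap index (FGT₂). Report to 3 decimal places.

0.065

Below z: €70, €145, €150 (q = 3 of N = 10).
Shortfall ratios: (214−70)/214 = 0.6729; (214−145)/214 = 0.3224; (214−150)/214 = 0.2991.
Squared: 0.4528; 0.1040; 0.0894.
Sum = 0.646192; P₂ = 0.646192 / 10 = 0.065.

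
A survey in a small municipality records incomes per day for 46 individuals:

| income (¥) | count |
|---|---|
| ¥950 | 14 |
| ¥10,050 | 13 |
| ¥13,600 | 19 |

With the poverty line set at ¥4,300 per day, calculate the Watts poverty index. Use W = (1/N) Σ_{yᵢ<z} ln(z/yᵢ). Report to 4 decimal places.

0.4595

Below z: 14×¥950 (q = 14 of N = 46).
Log shortfalls: ln(4300/950) = 1.5099 (×14).
W = 21.138716 / 46 = 0.4595.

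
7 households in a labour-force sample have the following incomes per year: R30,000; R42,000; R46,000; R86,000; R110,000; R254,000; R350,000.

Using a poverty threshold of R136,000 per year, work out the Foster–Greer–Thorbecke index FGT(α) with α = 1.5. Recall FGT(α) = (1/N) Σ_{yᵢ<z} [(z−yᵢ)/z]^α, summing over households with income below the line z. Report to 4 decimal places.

0.3011

Below the line: R30,000, R42,000, R46,000, R86,000, R110,000 (q = 5 of N = 7).
Normalized shortfalls: (136000−30000)/136000 = 0.7794; (136000−42000)/136000 = 0.6912; (136000−46000)/136000 = 0.6618; (136000−86000)/136000 = 0.3676; (136000−110000)/136000 = 0.1912.
Raised to α = 1.5: 0.68810; 0.57462; 0.53834; 0.22292; 0.08359.
Sum = 2.107568; FGT(1.5) = 2.107568 / 7 = 0.3011.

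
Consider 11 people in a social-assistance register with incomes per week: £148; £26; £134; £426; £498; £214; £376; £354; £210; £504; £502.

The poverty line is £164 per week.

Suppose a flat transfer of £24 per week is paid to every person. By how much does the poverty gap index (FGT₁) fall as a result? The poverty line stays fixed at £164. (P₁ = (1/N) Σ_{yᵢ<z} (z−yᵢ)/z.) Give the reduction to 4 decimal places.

0.0355

Before: below the line — £26, £134, £148; poverty gap index (FGT₁) = 0.101996.
After the £24 transfer: below the line — £50, £158; poverty gap index (FGT₁) = 0.066519.
Reduction = 0.101996 − 0.066519 = 0.0355.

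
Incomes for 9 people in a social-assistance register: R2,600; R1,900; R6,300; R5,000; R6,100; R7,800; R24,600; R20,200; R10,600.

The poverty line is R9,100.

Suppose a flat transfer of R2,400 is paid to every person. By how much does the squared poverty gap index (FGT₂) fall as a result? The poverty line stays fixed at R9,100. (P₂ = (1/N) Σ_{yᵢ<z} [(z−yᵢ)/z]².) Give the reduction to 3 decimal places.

0.116

Before: below the line — R1,900, R2,600, R5,000, R6,100, R6,300, R7,800; squared poverty gap index (FGT₂) = 0.17366.
After the R2,400 transfer: below the line — R4,300, R5,000, R7,400, R8,500, R8,700; squared poverty gap index (FGT₂) = 0.05804.
Reduction = 0.17366 − 0.05804 = 0.116.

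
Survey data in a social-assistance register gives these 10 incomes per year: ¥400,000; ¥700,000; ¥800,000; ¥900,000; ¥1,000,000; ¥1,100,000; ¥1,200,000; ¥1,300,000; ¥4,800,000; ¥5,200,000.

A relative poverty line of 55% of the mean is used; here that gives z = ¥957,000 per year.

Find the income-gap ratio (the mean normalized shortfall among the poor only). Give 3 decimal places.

Incomes under z: ¥400,000, ¥700,000, ¥800,000, ¥900,000 (q = 4 of N = 10).
Shortfall ratios (z−y)/z: 0.5820, 0.2685, 0.1641, 0.0596; sum = 1.074190.
The income-gap ratio divides by q (the poor only): 1.074190 / 4 = 0.269.

0.269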